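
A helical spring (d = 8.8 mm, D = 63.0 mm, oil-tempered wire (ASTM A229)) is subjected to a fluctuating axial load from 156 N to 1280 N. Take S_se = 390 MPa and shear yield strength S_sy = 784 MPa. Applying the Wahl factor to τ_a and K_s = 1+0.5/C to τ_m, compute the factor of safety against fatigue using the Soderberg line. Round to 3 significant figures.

1.56

C = D/d = 63.0/8.8 = 7.1591; K_W = (4C−1)/(4C−4)+0.615/C = 1.2077; K_s = 1+0.5/C = 1.0698
F_a = (F_max−F_min)/2 = 562 N; F_m = (F_max+F_min)/2 = 718 N
τ_a = K_W·8F_aD/(πd³) = 1.2077 × 132.3 = 159.78 MPa
τ_m = K_s·8F_mD/(πd³) = 1.0698 × 169.03 = 180.83 MPa
Soderberg: 1/n_f = τ_a/S_se + τ_m/S_sy = 159.78/390 + 180.83/784 = 0.40969 + 0.23065 = 0.64034
n_f = 1/0.64034 = 1.562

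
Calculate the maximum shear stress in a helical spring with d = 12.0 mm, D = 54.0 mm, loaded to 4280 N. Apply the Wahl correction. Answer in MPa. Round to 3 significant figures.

460 MPa

Spring index C = D/d = 54.0/12.0 = 4.5000
K_W = (4C−1)/(4C−4) + 0.615/C = 17.000/14.000 + 0.1367 = 1.3510
τ₀ = 8FD/(πd³) = 8·4280·54.0/(π·12.0³) = 1.84896e+06/5428.7 = 340.59 MPa
τ_max = K·τ₀ = 1.3510 × 340.59 = 460.12 MPa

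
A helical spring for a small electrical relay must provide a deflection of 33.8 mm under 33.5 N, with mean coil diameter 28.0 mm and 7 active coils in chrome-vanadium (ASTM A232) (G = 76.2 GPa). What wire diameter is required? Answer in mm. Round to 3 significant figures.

Required rate k = F/δ = 33.5/33.8 = 0.99112 N/mm
d = (8D³N_a·k / G)^(1/4) = (8·28.0³·7·0.99112 / (76.2×10³))^0.25
  = (15.99)^0.25 = 1.9997 mm

2.00 mm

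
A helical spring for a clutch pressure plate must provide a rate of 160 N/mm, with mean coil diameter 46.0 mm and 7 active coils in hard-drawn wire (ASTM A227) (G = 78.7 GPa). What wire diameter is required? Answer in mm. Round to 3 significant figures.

10.3 mm

d = (8D³N_a·k / G)^(1/4) = (8·46.0³·7·160 / (78.7×10³))^0.25
  = (11082)^0.25 = 10.2601 mm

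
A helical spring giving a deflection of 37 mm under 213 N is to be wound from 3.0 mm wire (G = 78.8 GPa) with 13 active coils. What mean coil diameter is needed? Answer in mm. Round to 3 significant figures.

22.0 mm

Required rate k = F/δ = 213/37 = 5.7568 N/mm
D = (Gd⁴/(8N_a·k))^(1/3) = (78.8×10³·3.0⁴/(8·13·5.7568))^(1/3)
  = (10661.1)^(1/3) = 22.0090 mm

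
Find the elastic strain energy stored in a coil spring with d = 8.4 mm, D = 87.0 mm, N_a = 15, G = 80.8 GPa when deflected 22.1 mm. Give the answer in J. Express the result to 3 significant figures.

k = Gd⁴/(8D³N_a) = (80.8×10³)(8.4⁴)/(8·87.0³·15) = 5.0908 N/mm
U = ½kδ² = 0.5 × 5.0908 × 22.1² = 1243.2 N·mm = 1.2432 J

1.24 J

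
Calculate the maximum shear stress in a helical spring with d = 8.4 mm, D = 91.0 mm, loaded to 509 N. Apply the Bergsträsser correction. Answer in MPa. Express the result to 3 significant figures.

Spring index C = D/d = 91.0/8.4 = 10.8333
K_B = (4C+2)/(4C−3) = 45.333/40.333 = 1.1240
τ₀ = 8FD/(πd³) = 8·509·91.0/(π·8.4³) = 370552/1862 = 199 MPa
τ_max = K·τ₀ = 1.1240 × 199 = 223.67 MPa

224 MPa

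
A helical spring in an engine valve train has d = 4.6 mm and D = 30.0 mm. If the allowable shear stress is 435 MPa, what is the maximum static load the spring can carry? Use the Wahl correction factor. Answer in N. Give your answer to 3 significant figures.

C = D/d = 30.0/4.6 = 6.5217
K_W = (4C−1)/(4C−4) + 0.615/C = 25.087/22.087 + 0.0943 = 1.2301
τ_max = K·8FD/(πd³) → F_max = τ_allow·πd³/(8DK)
F_max = 435·π·4.6³/(8·30.0·1.2301) = 1.3302e+05/295.23 = 450.56 N

451 N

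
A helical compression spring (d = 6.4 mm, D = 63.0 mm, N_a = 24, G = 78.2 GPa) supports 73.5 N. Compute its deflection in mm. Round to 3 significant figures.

k = Gd⁴/(8D³N_a) = (78.2×10³)(6.4⁴)/(8·63.0³·24) = 2.7328 N/mm
δ = F/k = 73.5 / 2.7328 = 26.896 mm

26.9 mm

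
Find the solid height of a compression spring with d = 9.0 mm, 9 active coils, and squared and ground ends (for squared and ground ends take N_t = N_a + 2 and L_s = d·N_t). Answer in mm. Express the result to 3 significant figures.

squared and ground ends: N_t = N_a + 2 = 9 + 2 = 11
L_s = d·N_t = 9.0 × 11 = 99 mm

99.0 mm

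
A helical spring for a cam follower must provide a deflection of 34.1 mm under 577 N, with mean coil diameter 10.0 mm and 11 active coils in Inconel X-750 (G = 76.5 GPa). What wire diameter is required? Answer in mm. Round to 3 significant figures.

2.10 mm

Required rate k = F/δ = 577/34.1 = 16.921 N/mm
d = (8D³N_a·k / G)^(1/4) = (8·10.0³·11·16.921 / (76.5×10³))^0.25
  = (19.464)^0.25 = 2.1004 mm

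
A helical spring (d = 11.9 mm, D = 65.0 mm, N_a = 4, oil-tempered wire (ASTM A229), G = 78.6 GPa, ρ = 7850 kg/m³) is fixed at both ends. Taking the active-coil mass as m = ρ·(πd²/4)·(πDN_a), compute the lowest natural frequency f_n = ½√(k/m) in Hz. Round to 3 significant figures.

251 Hz

k = Gd⁴/(8D³N_a) = (78.6×10³)(11.9⁴)/(8·65.0³·4) = 179.36 N/mm = 1.7936e+05 N/m
Wire length L = πDN_a = π·65.0·4 = 816.81 mm
m = ρ·(πd²/4)·L = 7850 × 111.22×10⁻⁶ m² × 0.81681 m = 0.71314 kg
f_n = ½√(k/m) = 0.5·√(1.7936e+05/0.71314) = 0.5·√(2.515e+05) = 250.75 Hz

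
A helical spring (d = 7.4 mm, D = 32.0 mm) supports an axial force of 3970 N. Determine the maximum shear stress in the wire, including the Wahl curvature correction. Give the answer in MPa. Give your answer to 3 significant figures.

Spring index C = D/d = 32.0/7.4 = 4.3243
K_W = (4C−1)/(4C−4) + 0.615/C = 16.297/13.297 + 0.1422 = 1.3678
τ₀ = 8FD/(πd³) = 8·3970·32.0/(π·7.4³) = 1.01632e+06/1273 = 798.34 MPa
τ_max = K·τ₀ = 1.3678 × 798.34 = 1092 MPa

1090 MPa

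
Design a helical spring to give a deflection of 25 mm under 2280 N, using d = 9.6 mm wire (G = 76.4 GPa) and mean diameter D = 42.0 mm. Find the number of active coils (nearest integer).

Required rate k = F/δ = 2280/25 = 91.2 N/mm
N_a = Gd⁴/(8D³k) = (76.4×10³ × 9.6⁴)/(8 × 42.0³ × 91.2)
    = 6.48901e+08 / 5.40546e+07 = 12 → 12 coils

12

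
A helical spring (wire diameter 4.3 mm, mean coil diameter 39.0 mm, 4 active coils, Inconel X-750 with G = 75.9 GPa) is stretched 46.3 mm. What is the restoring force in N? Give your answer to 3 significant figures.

k = Gd⁴/(8D³N_a) = (75.9×10³)(4.3⁴)/(8·39.0³·4) = 13.67 N/mm
F = k·δ = 13.67 × 46.3 = 632.93 N

633 N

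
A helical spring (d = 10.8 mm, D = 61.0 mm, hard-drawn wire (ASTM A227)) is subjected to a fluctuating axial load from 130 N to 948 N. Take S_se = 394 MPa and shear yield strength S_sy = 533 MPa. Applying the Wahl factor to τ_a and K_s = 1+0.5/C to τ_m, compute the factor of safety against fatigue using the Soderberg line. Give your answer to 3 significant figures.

C = D/d = 61.0/10.8 = 5.6481; K_W = (4C−1)/(4C−4)+0.615/C = 1.2702; K_s = 1+0.5/C = 1.0885
F_a = (F_max−F_min)/2 = 409 N; F_m = (F_max+F_min)/2 = 539 N
τ_a = K_W·8F_aD/(πd³) = 1.2702 × 50.434 = 64.063 MPa
τ_m = K_s·8F_mD/(πd³) = 1.0885 × 66.464 = 72.348 MPa
Soderberg: 1/n_f = τ_a/S_se + τ_m/S_sy = 64.063/394 + 72.348/533 = 0.16260 + 0.13574 = 0.29833
n_f = 1/0.29833 = 3.352

3.35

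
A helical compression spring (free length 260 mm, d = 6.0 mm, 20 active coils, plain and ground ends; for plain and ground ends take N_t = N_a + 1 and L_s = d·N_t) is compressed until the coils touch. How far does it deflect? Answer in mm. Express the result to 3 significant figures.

N_t = 21; L_s = 6.0·21 = 126 mm
δ_solid = L₀ − L_s = 260 − 126 = 134 mm

134 mm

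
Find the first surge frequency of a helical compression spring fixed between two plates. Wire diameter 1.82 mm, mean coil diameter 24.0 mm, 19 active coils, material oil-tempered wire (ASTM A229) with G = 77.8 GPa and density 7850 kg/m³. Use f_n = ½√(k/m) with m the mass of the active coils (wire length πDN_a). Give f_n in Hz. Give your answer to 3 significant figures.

58.9 Hz

k = Gd⁴/(8D³N_a) = (77.8×10³)(1.82⁴)/(8·24.0³·19) = 0.40624 N/mm = 406.24 N/m
Wire length L = πDN_a = π·24.0·19 = 1432.6 mm
m = ρ·(πd²/4)·L = 7850 × 2.6016×10⁻⁶ m² × 1.4326 m = 0.029256 kg
f_n = ½√(k/m) = 0.5·√(406.24/0.029256) = 0.5·√(13886) = 58.919 Hz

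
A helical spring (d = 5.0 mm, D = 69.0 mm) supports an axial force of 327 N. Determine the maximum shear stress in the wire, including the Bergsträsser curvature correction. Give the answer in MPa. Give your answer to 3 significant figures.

Spring index C = D/d = 69.0/5.0 = 13.8000
K_B = (4C+2)/(4C−3) = 57.200/52.200 = 1.0958
τ₀ = 8FD/(πd³) = 8·327·69.0/(π·5.0³) = 180504/392.7 = 459.65 MPa
τ_max = K·τ₀ = 1.0958 × 459.65 = 503.68 MPa

504 MPa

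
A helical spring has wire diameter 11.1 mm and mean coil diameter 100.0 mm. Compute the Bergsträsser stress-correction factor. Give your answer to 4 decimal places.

1.1513

C = D/d = 100.0/11.1 = 9.0090
K_B = (4C+2)/(4C−3) = 38.036/33.036 = 1.1513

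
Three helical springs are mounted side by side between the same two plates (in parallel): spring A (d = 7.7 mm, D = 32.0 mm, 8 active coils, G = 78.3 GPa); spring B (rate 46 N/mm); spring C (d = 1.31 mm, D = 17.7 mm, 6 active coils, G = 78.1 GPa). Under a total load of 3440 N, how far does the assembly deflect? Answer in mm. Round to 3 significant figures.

k_A = Gd⁴/(8D³N_a) = (78.3×10³)(7.7⁴)/(8·32.0³·8) = 131.25 N/mm
k_C = Gd⁴/(8D³N_a) = (78.1×10³)(1.31⁴)/(8·17.7³·6) = 0.86412 N/mm
Parallel: k_eq = 131.25 + 46 + 0.86412 = 178.11 N/mm
δ = F/k_eq = 3440/178.11 = 19.314 mm

19.3 mm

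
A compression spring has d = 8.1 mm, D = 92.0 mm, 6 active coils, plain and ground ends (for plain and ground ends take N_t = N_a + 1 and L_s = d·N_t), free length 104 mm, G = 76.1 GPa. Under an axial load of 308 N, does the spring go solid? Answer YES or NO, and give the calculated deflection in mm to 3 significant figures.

k = Gd⁴/(8D³N_a) = (76.1×10³)(8.1⁴)/(8·92.0³·6) = 8.7644 N/mm
N_t = 7; L_s = 8.1·7 = 56.7 mm; δ_solid = L₀ − L_s = 104 − 56.7 = 47.3 mm
δ = F/k = 308/8.7644 = 35.142 mm
δ < δ_solid → spring does not go solid

NO, δ = 35.1 mm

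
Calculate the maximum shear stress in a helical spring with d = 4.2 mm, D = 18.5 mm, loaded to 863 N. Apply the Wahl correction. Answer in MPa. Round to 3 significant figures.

746 MPa

Spring index C = D/d = 18.5/4.2 = 4.4048
K_W = (4C−1)/(4C−4) + 0.615/C = 16.619/13.619 + 0.1396 = 1.3599
τ₀ = 8FD/(πd³) = 8·863·18.5/(π·4.2³) = 127724/232.75 = 548.75 MPa
τ_max = K·τ₀ = 1.3599 × 548.75 = 746.25 MPa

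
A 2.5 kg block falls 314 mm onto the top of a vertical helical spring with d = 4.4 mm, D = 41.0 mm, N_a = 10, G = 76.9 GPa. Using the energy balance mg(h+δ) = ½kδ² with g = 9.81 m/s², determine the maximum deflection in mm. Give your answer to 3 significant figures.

59.2 mm

k = Gd⁴/(8D³N_a) = (76.9×10³)(4.4⁴)/(8·41.0³·10) = 5.2275 N/mm
W = mg = 2.5 × 9.81 = 24.525 N
½kδ² − Wδ − Wh = 0 → δ = (W + √(W² + 2kWh))/k
δ = (24.525 + √(601.48 + 80512.7))/5.2275 = (24.525 + 284.81)/5.2275 = 59.173 mm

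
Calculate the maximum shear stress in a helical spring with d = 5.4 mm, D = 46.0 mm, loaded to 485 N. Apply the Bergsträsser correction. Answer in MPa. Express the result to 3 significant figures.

Spring index C = D/d = 46.0/5.4 = 8.5185
K_B = (4C+2)/(4C−3) = 36.074/31.074 = 1.1609
τ₀ = 8FD/(πd³) = 8·485·46.0/(π·5.4³) = 178480/494.69 = 360.79 MPa
τ_max = K·τ₀ = 1.1609 × 360.79 = 418.85 MPa

419 MPa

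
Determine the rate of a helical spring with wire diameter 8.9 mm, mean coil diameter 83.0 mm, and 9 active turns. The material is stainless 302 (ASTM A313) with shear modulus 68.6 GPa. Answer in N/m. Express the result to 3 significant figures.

k = Gd⁴/(8D³N_a) = (68.6×10³ × 8.9⁴) / (8 × 83.0³ × 9)
  = 4.30412e+08 / 4.11687e+07 = 10.455 N/mm = 10455 N/m

10500 N/m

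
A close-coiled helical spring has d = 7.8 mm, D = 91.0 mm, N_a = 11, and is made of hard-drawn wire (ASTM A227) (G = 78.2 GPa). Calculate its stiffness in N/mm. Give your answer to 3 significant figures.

4.36 N/mm

k = Gd⁴/(8D³N_a) = (78.2×10³ × 7.8⁴) / (8 × 91.0³ × 11)
  = 2.89458e+08 / 6.63142e+07 = 4.3649 N/mm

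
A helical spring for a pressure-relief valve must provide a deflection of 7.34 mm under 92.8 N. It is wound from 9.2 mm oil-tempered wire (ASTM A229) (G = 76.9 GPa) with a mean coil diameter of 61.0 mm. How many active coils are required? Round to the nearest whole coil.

24

Required rate k = F/δ = 92.8/7.34 = 12.643 N/mm
N_a = Gd⁴/(8D³k) = (76.9×10³ × 9.2⁴)/(8 × 61.0³ × 12.643)
    = 5.50906e+08 / 2.29579e+07 = 24 → 24 coils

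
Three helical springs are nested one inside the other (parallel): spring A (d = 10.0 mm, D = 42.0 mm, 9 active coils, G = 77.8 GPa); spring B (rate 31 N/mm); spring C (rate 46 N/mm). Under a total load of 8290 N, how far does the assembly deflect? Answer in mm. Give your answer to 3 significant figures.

k_A = Gd⁴/(8D³N_a) = (77.8×10³)(10.0⁴)/(8·42.0³·9) = 145.85 N/mm
Parallel: k_eq = 145.85 + 31 + 46 = 222.85 N/mm
δ = F/k_eq = 8290/222.85 = 37.2 mm

37.2 mm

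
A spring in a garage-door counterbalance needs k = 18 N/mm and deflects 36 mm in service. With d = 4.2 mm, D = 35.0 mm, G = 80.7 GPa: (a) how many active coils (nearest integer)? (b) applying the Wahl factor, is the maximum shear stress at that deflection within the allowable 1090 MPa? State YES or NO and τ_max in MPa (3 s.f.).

N_a = Gd⁴/(8D³k) = (80.7×10³)(4.2⁴)/(8·35.0³·18) = 4.067 → N_a = 4
Actual rate k = Gd⁴/(8D³·4) = 18.303 N/mm
Working load F = kδ = 18.303·36 = 658.9 N
C = 35.0/4.2 = 8.3333; K_W = (4C−1)/(4C−4)+0.615/C = 1.1761
τ_max = K_W·8FD/(πd³) = 1.1761·792.65 = 932.21 MPa
τ_max ≤ 1090 MPa → acceptable

(a) 4 coils; (b) YES, τ_max = 932 MPa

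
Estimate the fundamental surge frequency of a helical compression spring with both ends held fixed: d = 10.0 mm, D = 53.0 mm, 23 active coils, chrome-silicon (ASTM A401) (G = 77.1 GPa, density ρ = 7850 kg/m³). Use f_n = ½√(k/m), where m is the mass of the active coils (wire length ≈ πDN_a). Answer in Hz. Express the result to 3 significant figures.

54.6 Hz

k = Gd⁴/(8D³N_a) = (77.1×10³)(10.0⁴)/(8·53.0³·23) = 28.145 N/mm = 28145 N/m
Wire length L = πDN_a = π·53.0·23 = 3829.6 mm
m = ρ·(πd²/4)·L = 7850 × 78.54×10⁻⁶ m² × 3.8296 m = 2.3611 kg
f_n = ½√(k/m) = 0.5·√(28145/2.3611) = 0.5·√(11921) = 54.591 Hz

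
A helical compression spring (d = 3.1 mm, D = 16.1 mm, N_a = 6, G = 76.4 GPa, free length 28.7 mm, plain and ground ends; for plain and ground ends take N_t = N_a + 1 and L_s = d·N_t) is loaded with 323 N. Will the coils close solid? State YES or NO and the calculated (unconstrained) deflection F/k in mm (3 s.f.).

k = Gd⁴/(8D³N_a) = (76.4×10³)(3.1⁴)/(8·16.1³·6) = 35.223 N/mm
N_t = 7; L_s = 3.1·7 = 21.7 mm; δ_solid = L₀ − L_s = 28.7 − 21.7 = 7 mm
δ = F/k = 323/35.223 = 9.1703 mm
δ ≥ δ_solid → spring goes solid

YES, δ = 9.17 mm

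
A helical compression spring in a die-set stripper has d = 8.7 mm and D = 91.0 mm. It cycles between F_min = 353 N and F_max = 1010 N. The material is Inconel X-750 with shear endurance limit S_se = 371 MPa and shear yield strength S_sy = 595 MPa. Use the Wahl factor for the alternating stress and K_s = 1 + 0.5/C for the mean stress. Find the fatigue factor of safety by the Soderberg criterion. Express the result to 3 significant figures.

C = D/d = 91.0/8.7 = 10.4598; K_W = (4C−1)/(4C−4)+0.615/C = 1.1381; K_s = 1+0.5/C = 1.0478
F_a = (F_max−F_min)/2 = 328.5 N; F_m = (F_max+F_min)/2 = 681.5 N
τ_a = K_W·8F_aD/(πd³) = 1.1381 × 115.6 = 131.56 MPa
τ_m = K_s·8F_mD/(πd³) = 1.0478 × 239.82 = 251.29 MPa
Soderberg: 1/n_f = τ_a/S_se + τ_m/S_sy = 131.56/371 + 251.29/595 = 0.35462 + 0.42233 = 0.77695
n_f = 1/0.77695 = 1.287

1.29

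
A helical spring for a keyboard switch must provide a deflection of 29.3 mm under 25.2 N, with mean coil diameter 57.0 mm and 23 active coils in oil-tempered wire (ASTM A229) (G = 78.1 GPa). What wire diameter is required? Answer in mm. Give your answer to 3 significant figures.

4.40 mm

Required rate k = F/δ = 25.2/29.3 = 0.86007 N/mm
d = (8D³N_a·k / G)^(1/4) = (8·57.0³·23·0.86007 / (78.1×10³))^0.25
  = (375.25)^0.25 = 4.4013 mm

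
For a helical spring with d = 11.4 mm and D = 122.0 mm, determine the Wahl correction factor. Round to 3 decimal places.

1.135

C = D/d = 122.0/11.4 = 10.7018
K_W = (4C−1)/(4C−4) + 0.615/C = 41.807/38.807 + 0.0575 = 1.1348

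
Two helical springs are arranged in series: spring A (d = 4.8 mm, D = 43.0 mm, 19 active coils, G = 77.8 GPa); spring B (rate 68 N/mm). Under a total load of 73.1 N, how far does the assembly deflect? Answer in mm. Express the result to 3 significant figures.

22.5 mm

k_A = Gd⁴/(8D³N_a) = (77.8×10³)(4.8⁴)/(8·43.0³·19) = 3.4174 N/mm
Series: 1/k_eq = 1/3.4174 + 1/68 = 0.30733; k_eq = 3.2539 N/mm
δ = F/k_eq = 73.1/3.2539 = 22.466 mm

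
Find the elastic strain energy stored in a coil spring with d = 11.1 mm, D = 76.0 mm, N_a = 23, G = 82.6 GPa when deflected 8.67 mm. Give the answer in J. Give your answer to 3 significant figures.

0.583 J

k = Gd⁴/(8D³N_a) = (82.6×10³)(11.1⁴)/(8·76.0³·23) = 15.524 N/mm
U = ½kδ² = 0.5 × 15.524 × 8.67² = 583.47 N·mm = 0.58347 J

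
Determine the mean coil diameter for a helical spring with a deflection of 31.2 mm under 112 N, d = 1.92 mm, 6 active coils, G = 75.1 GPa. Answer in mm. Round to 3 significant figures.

18.1 mm

Required rate k = F/δ = 112/31.2 = 3.5897 N/mm
D = (Gd⁴/(8N_a·k))^(1/3) = (75.1×10³·1.92⁴/(8·6·3.5897))^(1/3)
  = (5922.98)^(1/3) = 18.0931 mm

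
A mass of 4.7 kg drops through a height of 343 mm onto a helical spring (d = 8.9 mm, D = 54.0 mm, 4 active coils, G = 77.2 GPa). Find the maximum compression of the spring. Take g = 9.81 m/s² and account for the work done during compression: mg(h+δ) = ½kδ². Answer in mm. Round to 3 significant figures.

k = Gd⁴/(8D³N_a) = (77.2×10³)(8.9⁴)/(8·54.0³·4) = 96.127 N/mm
W = mg = 4.7 × 9.81 = 46.107 N
½kδ² − Wδ − Wh = 0 → δ = (W + √(W² + 2kWh))/k
δ = (46.107 + √(2125.9 + 3.04044e+06))/96.127 = (46.107 + 1744.3)/96.127 = 18.625 mm

18.6 mm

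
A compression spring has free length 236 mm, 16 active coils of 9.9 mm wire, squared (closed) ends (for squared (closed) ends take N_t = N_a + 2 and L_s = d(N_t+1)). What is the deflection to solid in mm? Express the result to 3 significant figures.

N_t = 18; L_s = 9.9·19 = 188.1 mm
δ_solid = L₀ − L_s = 236 − 188.1 = 47.9 mm

47.9 mm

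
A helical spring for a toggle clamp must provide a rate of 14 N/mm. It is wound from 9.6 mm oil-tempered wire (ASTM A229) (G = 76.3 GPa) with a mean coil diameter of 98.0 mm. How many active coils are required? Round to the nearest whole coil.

N_a = Gd⁴/(8D³k) = (76.3×10³ × 9.6⁴)/(8 × 98.0³ × 14)
    = 6.48051e+08 / 1.05414e+08 = 6.148 → 6 coils

6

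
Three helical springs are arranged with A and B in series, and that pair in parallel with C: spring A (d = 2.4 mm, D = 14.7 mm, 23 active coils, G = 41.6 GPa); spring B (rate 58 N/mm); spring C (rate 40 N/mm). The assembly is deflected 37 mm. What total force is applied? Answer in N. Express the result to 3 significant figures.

1560 N

k_A = Gd⁴/(8D³N_a) = (41.6×10³)(2.4⁴)/(8·14.7³·23) = 2.3614 N/mm
Springs A,B series: k_AB = 1/(1/2.3614+1/58) = 2.269 N/mm; parallel with C: k_eq = 2.269+40 = 42.269 N/mm
F = k_eq·δ = 42.269·37 = 1564 N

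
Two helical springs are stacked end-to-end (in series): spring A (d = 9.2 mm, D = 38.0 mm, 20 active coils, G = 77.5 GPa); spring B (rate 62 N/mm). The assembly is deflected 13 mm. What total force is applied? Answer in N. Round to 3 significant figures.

407 N

k_A = Gd⁴/(8D³N_a) = (77.5×10³)(9.2⁴)/(8·38.0³·20) = 63.239 N/mm
Series: 1/k_eq = 1/63.239 + 1/62 = 0.031942; k_eq = 31.307 N/mm
F = k_eq·δ = 31.307·13 = 406.99 N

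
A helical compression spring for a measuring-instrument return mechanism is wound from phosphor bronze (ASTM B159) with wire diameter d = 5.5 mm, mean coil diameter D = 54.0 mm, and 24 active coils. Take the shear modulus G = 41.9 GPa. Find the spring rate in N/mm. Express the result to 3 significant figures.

k = Gd⁴/(8D³N_a) = (41.9×10³ × 5.5⁴) / (8 × 54.0³ × 24)
  = 3.83411e+07 / 3.02331e+07 = 1.2682 N/mm

1.27 N/mm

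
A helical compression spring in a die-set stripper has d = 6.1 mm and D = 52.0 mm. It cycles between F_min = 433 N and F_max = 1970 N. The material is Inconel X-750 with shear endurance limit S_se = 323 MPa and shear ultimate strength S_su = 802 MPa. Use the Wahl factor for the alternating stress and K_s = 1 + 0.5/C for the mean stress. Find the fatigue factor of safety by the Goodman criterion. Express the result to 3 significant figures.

0.392

C = D/d = 52.0/6.1 = 8.5246; K_W = (4C−1)/(4C−4)+0.615/C = 1.1718; K_s = 1+0.5/C = 1.0587
F_a = (F_max−F_min)/2 = 768.5 N; F_m = (F_max+F_min)/2 = 1201.5 N
τ_a = K_W·8F_aD/(πd³) = 1.1718 × 448.33 = 525.36 MPa
τ_m = K_s·8F_mD/(πd³) = 1.0587 × 700.93 = 742.05 MPa
Goodman: 1/n_f = τ_a/S_se + τ_m/S_su = 525.36/323 + 742.05/802 = 1.62650 + 0.92525 = 2.5518
n_f = 1/2.5518 = 0.3919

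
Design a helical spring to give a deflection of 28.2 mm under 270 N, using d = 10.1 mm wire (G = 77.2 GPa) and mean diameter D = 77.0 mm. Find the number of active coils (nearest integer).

23

Required rate k = F/δ = 270/28.2 = 9.5745 N/mm
N_a = Gd⁴/(8D³k) = (77.2×10³ × 10.1⁴)/(8 × 77.0³ × 9.5745)
    = 8.03346e+08 / 3.49685e+07 = 22.97 → 23 coils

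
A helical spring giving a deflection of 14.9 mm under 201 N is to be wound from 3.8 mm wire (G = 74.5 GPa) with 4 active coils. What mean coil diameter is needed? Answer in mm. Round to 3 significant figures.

33.0 mm

Required rate k = F/δ = 201/14.9 = 13.49 N/mm
D = (Gd⁴/(8N_a·k))^(1/3) = (74.5×10³·3.8⁴/(8·4·13.49))^(1/3)
  = (35985.8)^(1/3) = 33.0149 mm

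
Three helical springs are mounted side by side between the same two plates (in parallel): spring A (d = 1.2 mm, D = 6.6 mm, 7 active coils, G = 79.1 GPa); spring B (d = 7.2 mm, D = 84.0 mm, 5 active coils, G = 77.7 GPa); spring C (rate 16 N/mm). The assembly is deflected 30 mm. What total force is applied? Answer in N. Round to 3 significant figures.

1050 N

k_A = Gd⁴/(8D³N_a) = (79.1×10³)(1.2⁴)/(8·6.6³·7) = 10.188 N/mm
k_B = Gd⁴/(8D³N_a) = (77.7×10³)(7.2⁴)/(8·84.0³·5) = 8.8075 N/mm
Parallel: k_eq = 10.188 + 8.8075 + 16 = 34.995 N/mm
F = k_eq·δ = 34.995·30 = 1049.9 N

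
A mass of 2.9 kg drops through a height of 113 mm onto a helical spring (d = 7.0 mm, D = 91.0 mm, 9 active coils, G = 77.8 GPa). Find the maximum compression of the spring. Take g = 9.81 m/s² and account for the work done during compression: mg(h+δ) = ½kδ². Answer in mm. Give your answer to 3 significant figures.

52.3 mm

k = Gd⁴/(8D³N_a) = (77.8×10³)(7.0⁴)/(8·91.0³·9) = 3.4428 N/mm
W = mg = 2.9 × 9.81 = 28.449 N
½kδ² − Wδ − Wh = 0 → δ = (W + √(W² + 2kWh))/k
δ = (28.449 + √(809.35 + 22135.6))/3.4428 = (28.449 + 151.48)/3.4428 = 52.261 mm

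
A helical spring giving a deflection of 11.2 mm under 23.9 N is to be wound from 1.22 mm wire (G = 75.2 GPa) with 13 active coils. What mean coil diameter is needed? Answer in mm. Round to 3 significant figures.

9.09 mm

Required rate k = F/δ = 23.9/11.2 = 2.1339 N/mm
D = (Gd⁴/(8N_a·k))^(1/3) = (75.2×10³·1.22⁴/(8·13·2.1339))^(1/3)
  = (750.661)^(1/3) = 9.0883 mm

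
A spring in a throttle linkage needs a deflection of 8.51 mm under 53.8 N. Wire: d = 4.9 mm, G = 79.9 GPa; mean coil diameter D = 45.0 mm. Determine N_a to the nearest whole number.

10

Required rate k = F/δ = 53.8/8.51 = 6.322 N/mm
N_a = Gd⁴/(8D³k) = (79.9×10³ × 4.9⁴)/(8 × 45.0³ × 6.322)
    = 4.60608e+07 / 4.60872e+06 = 9.994 → 10 coils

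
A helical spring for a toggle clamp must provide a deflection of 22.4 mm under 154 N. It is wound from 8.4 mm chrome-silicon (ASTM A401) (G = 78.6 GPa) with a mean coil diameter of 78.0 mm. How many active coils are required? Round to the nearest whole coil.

Required rate k = F/δ = 154/22.4 = 6.875 N/mm
N_a = Gd⁴/(8D³k) = (78.6×10³ × 8.4⁴)/(8 × 78.0³ × 6.875)
    = 3.91327e+08 / 2.61004e+07 = 14.99 → 15 coils

15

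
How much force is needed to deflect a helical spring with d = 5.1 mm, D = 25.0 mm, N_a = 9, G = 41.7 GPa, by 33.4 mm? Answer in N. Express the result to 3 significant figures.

838 N

k = Gd⁴/(8D³N_a) = (41.7×10³)(5.1⁴)/(8·25.0³·9) = 25.076 N/mm
F = k·δ = 25.076 × 33.4 = 837.55 N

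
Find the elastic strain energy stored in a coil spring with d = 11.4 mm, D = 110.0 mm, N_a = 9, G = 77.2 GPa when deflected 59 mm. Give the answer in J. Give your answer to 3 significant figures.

23.7 J

k = Gd⁴/(8D³N_a) = (77.2×10³)(11.4⁴)/(8·110.0³·9) = 13.606 N/mm
U = ½kδ² = 0.5 × 13.606 × 59² = 23681 N·mm = 23.681 J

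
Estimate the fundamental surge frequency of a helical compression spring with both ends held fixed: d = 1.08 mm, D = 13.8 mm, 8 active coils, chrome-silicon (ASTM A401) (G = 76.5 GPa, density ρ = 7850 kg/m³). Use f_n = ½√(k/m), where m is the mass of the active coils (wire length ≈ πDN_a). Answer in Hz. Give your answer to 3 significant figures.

249 Hz

k = Gd⁴/(8D³N_a) = (76.5×10³)(1.08⁴)/(8·13.8³·8) = 0.61878 N/mm = 618.78 N/m
Wire length L = πDN_a = π·13.8·8 = 346.83 mm
m = ρ·(πd²/4)·L = 7850 × 0.91609×10⁻⁶ m² × 0.34683 m = 0.0024942 kg
f_n = ½√(k/m) = 0.5·√(618.78/0.0024942) = 0.5·√(2.4809e+05) = 249.04 Hz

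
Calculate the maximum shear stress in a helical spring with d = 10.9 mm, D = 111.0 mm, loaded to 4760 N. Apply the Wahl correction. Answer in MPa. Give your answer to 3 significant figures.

1190 MPa

Spring index C = D/d = 111.0/10.9 = 10.1835
K_W = (4C−1)/(4C−4) + 0.615/C = 39.734/36.734 + 0.0604 = 1.1421
τ₀ = 8FD/(πd³) = 8·4760·111.0/(π·10.9³) = 4.22688e+06/4068.5 = 1038.9 MPa
τ_max = K·τ₀ = 1.1421 × 1038.9 = 1186.5 MPa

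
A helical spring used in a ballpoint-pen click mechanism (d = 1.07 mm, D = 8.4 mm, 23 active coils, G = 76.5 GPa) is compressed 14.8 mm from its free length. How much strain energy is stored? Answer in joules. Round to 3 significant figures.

k = Gd⁴/(8D³N_a) = (76.5×10³)(1.07⁴)/(8·8.4³·23) = 0.91948 N/mm
U = ½kδ² = 0.5 × 0.91948 × 14.8² = 100.7 N·mm = 0.1007 J

0.101 J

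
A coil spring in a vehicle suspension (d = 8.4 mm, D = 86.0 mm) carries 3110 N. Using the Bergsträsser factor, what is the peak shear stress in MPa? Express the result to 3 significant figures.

1300 MPa

Spring index C = D/d = 86.0/8.4 = 10.2381
K_B = (4C+2)/(4C−3) = 42.952/37.952 = 1.1317
τ₀ = 8FD/(πd³) = 8·3110·86.0/(π·8.4³) = 2.13968e+06/1862 = 1149.1 MPa
τ_max = K·τ₀ = 1.1317 × 1149.1 = 1300.5 MPa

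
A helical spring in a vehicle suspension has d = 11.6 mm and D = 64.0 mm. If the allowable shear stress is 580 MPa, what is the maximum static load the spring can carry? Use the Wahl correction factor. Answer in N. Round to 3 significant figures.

C = D/d = 64.0/11.6 = 5.5172
K_W = (4C−1)/(4C−4) + 0.615/C = 21.069/18.069 + 0.1115 = 1.2775
τ_max = K·8FD/(πd³) → F_max = τ_allow·πd³/(8DK)
F_max = 580·π·11.6³/(8·64.0·1.2775) = 2.8441e+06/654.08 = 4348.3 N

4350 N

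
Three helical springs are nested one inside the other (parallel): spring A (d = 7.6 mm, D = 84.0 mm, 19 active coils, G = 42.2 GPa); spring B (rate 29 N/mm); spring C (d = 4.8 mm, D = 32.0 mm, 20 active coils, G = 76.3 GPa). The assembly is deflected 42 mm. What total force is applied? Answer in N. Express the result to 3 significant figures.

k_A = Gd⁴/(8D³N_a) = (42.2×10³)(7.6⁴)/(8·84.0³·19) = 1.5627 N/mm
k_C = Gd⁴/(8D³N_a) = (76.3×10³)(4.8⁴)/(8·32.0³·20) = 7.7254 N/mm
Parallel: k_eq = 1.5627 + 29 + 7.7254 = 38.288 N/mm
F = k_eq·δ = 38.288·42 = 1608.1 N

1610 N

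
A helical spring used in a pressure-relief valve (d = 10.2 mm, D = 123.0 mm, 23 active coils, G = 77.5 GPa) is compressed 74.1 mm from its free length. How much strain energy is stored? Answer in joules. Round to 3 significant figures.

k = Gd⁴/(8D³N_a) = (77.5×10³)(10.2⁴)/(8·123.0³·23) = 2.45 N/mm
U = ½kδ² = 0.5 × 2.45 × 74.1² = 6726.3 N·mm = 6.7263 J

6.73 J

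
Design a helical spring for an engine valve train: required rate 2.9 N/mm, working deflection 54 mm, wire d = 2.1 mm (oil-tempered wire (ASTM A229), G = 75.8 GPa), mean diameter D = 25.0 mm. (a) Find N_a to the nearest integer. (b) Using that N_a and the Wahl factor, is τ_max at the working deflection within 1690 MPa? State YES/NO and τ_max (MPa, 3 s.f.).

N_a = Gd⁴/(8D³k) = (75.8×10³)(2.1⁴)/(8·25.0³·2.9) = 4.067 → N_a = 4
Actual rate k = Gd⁴/(8D³·4) = 2.9483 N/mm
Working load F = kδ = 2.9483·54 = 159.21 N
C = 25.0/2.1 = 11.9048; K_W = (4C−1)/(4C−4)+0.615/C = 1.1204
τ_max = K_W·8FD/(πd³) = 1.1204·1094.4 = 1226.3 MPa
τ_max ≤ 1690 MPa → acceptable

(a) 4 coils; (b) YES, τ_max = 1230 MPa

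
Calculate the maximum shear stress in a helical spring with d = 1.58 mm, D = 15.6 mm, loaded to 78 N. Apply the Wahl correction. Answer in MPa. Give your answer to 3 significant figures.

Spring index C = D/d = 15.6/1.58 = 9.8734
K_W = (4C−1)/(4C−4) + 0.615/C = 38.494/35.494 + 0.0623 = 1.1468
τ₀ = 8FD/(πd³) = 8·78·15.6/(π·1.58³) = 9734.4/12.391 = 785.58 MPa
τ_max = K·τ₀ = 1.1468 × 785.58 = 900.91 MPa

901 MPa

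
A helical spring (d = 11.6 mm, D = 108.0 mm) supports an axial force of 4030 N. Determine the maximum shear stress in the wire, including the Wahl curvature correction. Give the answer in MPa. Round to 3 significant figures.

821 MPa

Spring index C = D/d = 108.0/11.6 = 9.3103
K_W = (4C−1)/(4C−4) + 0.615/C = 36.241/33.241 + 0.0661 = 1.1563
τ₀ = 8FD/(πd³) = 8·4030·108.0/(π·11.6³) = 3.48192e+06/4903.7 = 710.06 MPa
τ_max = K·τ₀ = 1.1563 × 710.06 = 821.05 MPa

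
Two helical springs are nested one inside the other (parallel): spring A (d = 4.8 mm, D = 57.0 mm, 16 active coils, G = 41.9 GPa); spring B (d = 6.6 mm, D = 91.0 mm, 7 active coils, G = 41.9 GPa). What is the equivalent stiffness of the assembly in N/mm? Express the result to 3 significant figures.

2.82 N/mm

k_A = Gd⁴/(8D³N_a) = (41.9×10³)(4.8⁴)/(8·57.0³·16) = 0.93831 N/mm
k_B = Gd⁴/(8D³N_a) = (41.9×10³)(6.6⁴)/(8·91.0³·7) = 1.884 N/mm
Parallel: k_eq = 0.93831 + 1.884 = 2.8223 N/mm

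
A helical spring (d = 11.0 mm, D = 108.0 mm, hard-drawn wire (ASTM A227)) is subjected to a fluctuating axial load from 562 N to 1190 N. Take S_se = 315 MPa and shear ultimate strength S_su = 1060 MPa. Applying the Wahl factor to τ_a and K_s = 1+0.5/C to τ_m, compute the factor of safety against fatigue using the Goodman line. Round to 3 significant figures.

C = D/d = 108.0/11.0 = 9.8182; K_W = (4C−1)/(4C−4)+0.615/C = 1.1477; K_s = 1+0.5/C = 1.0509
F_a = (F_max−F_min)/2 = 314 N; F_m = (F_max+F_min)/2 = 876 N
τ_a = K_W·8F_aD/(πd³) = 1.1477 × 64.881 = 74.463 MPa
τ_m = K_s·8F_mD/(πd³) = 1.0509 × 181 = 190.22 MPa
Goodman: 1/n_f = τ_a/S_se + τ_m/S_su = 74.463/315 + 190.22/1060 = 0.23639 + 0.17946 = 0.41585
n_f = 1/0.41585 = 2.405

2.40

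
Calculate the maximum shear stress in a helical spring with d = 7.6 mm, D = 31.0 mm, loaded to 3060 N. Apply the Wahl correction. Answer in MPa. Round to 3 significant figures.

767 MPa

Spring index C = D/d = 31.0/7.6 = 4.0789
K_W = (4C−1)/(4C−4) + 0.615/C = 15.316/12.316 + 0.1508 = 1.3944
τ₀ = 8FD/(πd³) = 8·3060·31.0/(π·7.6³) = 758880/1379.1 = 550.28 MPa
τ_max = K·τ₀ = 1.3944 × 550.28 = 767.29 MPa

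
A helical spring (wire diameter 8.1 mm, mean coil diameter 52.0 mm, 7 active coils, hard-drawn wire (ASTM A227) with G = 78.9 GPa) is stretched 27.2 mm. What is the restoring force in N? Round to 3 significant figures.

1170 N

k = Gd⁴/(8D³N_a) = (78.9×10³)(8.1⁴)/(8·52.0³·7) = 43.134 N/mm
F = k·δ = 43.134 × 27.2 = 1173.2 N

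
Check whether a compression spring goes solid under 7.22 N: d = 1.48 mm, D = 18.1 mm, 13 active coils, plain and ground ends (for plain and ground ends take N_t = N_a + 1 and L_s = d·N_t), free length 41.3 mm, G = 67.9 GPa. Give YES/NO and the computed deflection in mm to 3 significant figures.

NO, δ = 13.7 mm

k = Gd⁴/(8D³N_a) = (67.9×10³)(1.48⁴)/(8·18.1³·13) = 0.52826 N/mm
N_t = 14; L_s = 1.48·14 = 20.72 mm; δ_solid = L₀ − L_s = 41.3 − 20.72 = 20.58 mm
δ = F/k = 7.22/0.52826 = 13.668 mm
δ < δ_solid → spring does not go solid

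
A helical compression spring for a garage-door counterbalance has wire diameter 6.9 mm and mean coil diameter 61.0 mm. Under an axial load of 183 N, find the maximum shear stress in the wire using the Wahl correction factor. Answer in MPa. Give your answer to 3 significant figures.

101 MPa

Spring index C = D/d = 61.0/6.9 = 8.8406
K_W = (4C−1)/(4C−4) + 0.615/C = 34.362/31.362 + 0.0696 = 1.1652
τ₀ = 8FD/(πd³) = 8·183·61.0/(π·6.9³) = 89304/1032 = 86.531 MPa
τ_max = K·τ₀ = 1.1652 × 86.531 = 100.83 MPa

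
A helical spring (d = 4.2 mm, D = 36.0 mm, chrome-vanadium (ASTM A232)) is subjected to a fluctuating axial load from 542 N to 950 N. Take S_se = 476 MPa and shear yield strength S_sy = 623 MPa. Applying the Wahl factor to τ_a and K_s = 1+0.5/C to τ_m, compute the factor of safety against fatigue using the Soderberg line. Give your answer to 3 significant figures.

0.457

C = D/d = 36.0/4.2 = 8.5714; K_W = (4C−1)/(4C−4)+0.615/C = 1.1708; K_s = 1+0.5/C = 1.0583
F_a = (F_max−F_min)/2 = 204 N; F_m = (F_max+F_min)/2 = 746 N
τ_a = K_W·8F_aD/(πd³) = 1.1708 × 252.42 = 295.54 MPa
τ_m = K_s·8F_mD/(πd³) = 1.0583 × 923.07 = 976.91 MPa
Soderberg: 1/n_f = τ_a/S_se + τ_m/S_sy = 295.54/476 + 976.91/623 = 0.62087 + 1.56808 = 2.189
n_f = 1/2.189 = 0.4568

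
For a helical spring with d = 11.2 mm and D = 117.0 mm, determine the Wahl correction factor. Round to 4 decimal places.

C = D/d = 117.0/11.2 = 10.4464
K_W = (4C−1)/(4C−4) + 0.615/C = 40.786/37.786 + 0.0589 = 1.1383

1.1383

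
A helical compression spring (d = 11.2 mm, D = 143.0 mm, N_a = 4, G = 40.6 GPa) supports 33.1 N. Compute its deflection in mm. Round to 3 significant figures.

k = Gd⁴/(8D³N_a) = (40.6×10³)(11.2⁴)/(8·143.0³·4) = 6.8272 N/mm
δ = F/k = 33.1 / 6.8272 = 4.8483 mm

4.85 mm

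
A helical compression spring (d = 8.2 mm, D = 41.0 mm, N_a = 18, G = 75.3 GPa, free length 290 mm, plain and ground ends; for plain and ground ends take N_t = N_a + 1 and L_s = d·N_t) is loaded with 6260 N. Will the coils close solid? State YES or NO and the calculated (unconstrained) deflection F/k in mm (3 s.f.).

YES, δ = 182 mm

k = Gd⁴/(8D³N_a) = (75.3×10³)(8.2⁴)/(8·41.0³·18) = 34.303 N/mm
N_t = 19; L_s = 8.2·19 = 155.8 mm; δ_solid = L₀ − L_s = 290 − 155.8 = 134.2 mm
δ = F/k = 6260/34.303 = 182.49 mm
δ ≥ δ_solid → spring goes solid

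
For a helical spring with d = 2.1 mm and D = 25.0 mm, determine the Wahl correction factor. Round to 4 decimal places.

1.1204

C = D/d = 25.0/2.1 = 11.9048
K_W = (4C−1)/(4C−4) + 0.615/C = 46.619/43.619 + 0.0517 = 1.1204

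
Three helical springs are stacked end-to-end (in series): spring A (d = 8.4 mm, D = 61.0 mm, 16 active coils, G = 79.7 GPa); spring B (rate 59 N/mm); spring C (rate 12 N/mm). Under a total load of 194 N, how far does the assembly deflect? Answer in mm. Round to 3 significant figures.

33.7 mm

k_A = Gd⁴/(8D³N_a) = (79.7×10³)(8.4⁴)/(8·61.0³·16) = 13.658 N/mm
Series: 1/k_eq = 1/13.658 + 1/59 + 1/12 = 0.1735; k_eq = 5.7636 N/mm
δ = F/k_eq = 194/5.7636 = 33.659 mm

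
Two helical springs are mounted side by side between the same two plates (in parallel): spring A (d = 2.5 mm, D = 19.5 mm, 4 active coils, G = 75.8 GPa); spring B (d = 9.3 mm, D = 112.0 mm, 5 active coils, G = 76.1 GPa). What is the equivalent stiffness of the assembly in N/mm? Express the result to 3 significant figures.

k_A = Gd⁴/(8D³N_a) = (75.8×10³)(2.5⁴)/(8·19.5³·4) = 12.479 N/mm
k_B = Gd⁴/(8D³N_a) = (76.1×10³)(9.3⁴)/(8·112.0³·5) = 10.13 N/mm
Parallel: k_eq = 12.479 + 10.13 = 22.609 N/mm

22.6 N/mm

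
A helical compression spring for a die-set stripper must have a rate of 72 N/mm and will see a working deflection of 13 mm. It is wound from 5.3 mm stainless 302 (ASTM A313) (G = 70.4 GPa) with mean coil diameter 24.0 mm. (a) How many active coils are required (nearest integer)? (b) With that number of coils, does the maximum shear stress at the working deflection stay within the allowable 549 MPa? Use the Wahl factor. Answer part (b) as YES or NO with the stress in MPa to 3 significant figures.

N_a = Gd⁴/(8D³k) = (70.4×10³)(5.3⁴)/(8·24.0³·72) = 6.976 → N_a = 7
Actual rate k = Gd⁴/(8D³·7) = 71.755 N/mm
Working load F = kδ = 71.755·13 = 932.82 N
C = 24.0/5.3 = 4.5283; K_W = (4C−1)/(4C−4)+0.615/C = 1.3484
τ_max = K_W·8FD/(πd³) = 1.3484·382.93 = 516.34 MPa
τ_max ≤ 549 MPa → acceptable

(a) 7 coils; (b) YES, τ_max = 516 MPa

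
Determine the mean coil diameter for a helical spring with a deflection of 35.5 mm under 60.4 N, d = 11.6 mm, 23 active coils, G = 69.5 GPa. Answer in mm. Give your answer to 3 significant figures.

Required rate k = F/δ = 60.4/35.5 = 1.7014 N/mm
D = (Gd⁴/(8N_a·k))^(1/3) = (69.5×10³·11.6⁴/(8·23·1.7014))^(1/3)
  = (4.01967e+06)^(1/3) = 158.9999 mm

159 mm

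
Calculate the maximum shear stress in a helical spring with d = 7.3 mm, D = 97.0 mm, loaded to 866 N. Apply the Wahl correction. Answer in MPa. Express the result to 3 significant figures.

609 MPa

Spring index C = D/d = 97.0/7.3 = 13.2877
K_W = (4C−1)/(4C−4) + 0.615/C = 52.151/49.151 + 0.0463 = 1.1073
τ₀ = 8FD/(πd³) = 8·866·97.0/(π·7.3³) = 672016/1222.1 = 549.87 MPa
τ_max = K·τ₀ = 1.1073 × 549.87 = 608.88 MPa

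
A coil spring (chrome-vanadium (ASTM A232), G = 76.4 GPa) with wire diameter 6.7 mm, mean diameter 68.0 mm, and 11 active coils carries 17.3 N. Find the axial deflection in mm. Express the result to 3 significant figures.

k = Gd⁴/(8D³N_a) = (76.4×10³)(6.7⁴)/(8·68.0³·11) = 5.5639 N/mm
δ = F/k = 17.3 / 5.5639 = 3.1093 mm

3.11 mm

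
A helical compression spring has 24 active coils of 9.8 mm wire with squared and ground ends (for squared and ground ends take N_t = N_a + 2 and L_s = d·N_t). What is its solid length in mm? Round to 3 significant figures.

squared and ground ends: N_t = N_a + 2 = 24 + 2 = 26
L_s = d·N_t = 9.8 × 26 = 254.8 mm

255 mm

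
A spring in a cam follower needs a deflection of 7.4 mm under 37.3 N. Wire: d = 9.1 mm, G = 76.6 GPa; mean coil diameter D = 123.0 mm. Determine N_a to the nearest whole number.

Required rate k = F/δ = 37.3/7.4 = 5.0405 N/mm
N_a = Gd⁴/(8D³k) = (76.6×10³ × 9.1⁴)/(8 × 123.0³ × 5.0405)
    = 5.25284e+08 / 7.50382e+07 = 7 → 7 coils

7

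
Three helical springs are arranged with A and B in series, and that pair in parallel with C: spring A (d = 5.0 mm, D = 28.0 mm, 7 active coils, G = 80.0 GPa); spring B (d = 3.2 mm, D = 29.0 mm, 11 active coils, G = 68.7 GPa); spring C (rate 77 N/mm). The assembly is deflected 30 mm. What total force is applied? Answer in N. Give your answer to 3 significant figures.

2400 N

k_A = Gd⁴/(8D³N_a) = (80.0×10³)(5.0⁴)/(8·28.0³·7) = 40.673 N/mm
k_B = Gd⁴/(8D³N_a) = (68.7×10³)(3.2⁴)/(8·29.0³·11) = 3.3564 N/mm
Springs A,B series: k_AB = 1/(1/40.673+1/3.3564) = 3.1006 N/mm; parallel with C: k_eq = 3.1006+77 = 80.101 N/mm
F = k_eq·δ = 80.101·30 = 2403 N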